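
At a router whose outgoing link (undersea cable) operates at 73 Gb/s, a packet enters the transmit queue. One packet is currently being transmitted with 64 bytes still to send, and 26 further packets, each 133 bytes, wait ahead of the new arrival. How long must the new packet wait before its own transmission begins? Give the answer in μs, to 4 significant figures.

Each queued packet: L/R = 1064/73000000000 = 0.0145753 μs.
26 queued → 0.378959 μs.
Plus remaining 512 bits of current packet: 0.0070137 μs.
Queuing delay = 0.3860 μs.

0.3860 μs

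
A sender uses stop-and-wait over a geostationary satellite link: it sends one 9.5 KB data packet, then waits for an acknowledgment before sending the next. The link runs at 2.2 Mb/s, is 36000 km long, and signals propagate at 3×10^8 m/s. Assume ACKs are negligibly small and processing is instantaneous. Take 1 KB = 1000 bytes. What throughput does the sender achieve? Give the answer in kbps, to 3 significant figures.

t_tx = L/R = 76000/2200000 = 0.0345455 s.
t_prop = 36000000/300000000 = 0.12 s; RTT = 0.24 s.
Cycle = t_tx + RTT = 0.274545 s.
Throughput = L / cycle = 76000 / 0.274545 = 277 kbps.

277 kbps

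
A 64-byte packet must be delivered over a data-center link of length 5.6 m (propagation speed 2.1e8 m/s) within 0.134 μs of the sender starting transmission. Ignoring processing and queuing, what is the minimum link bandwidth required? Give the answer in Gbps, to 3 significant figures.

L = 512 bits.
Propagation delay = 5.6 / 210000000 = 0.0266667 μs.
Transmission budget = 0.134 − 0.0266667 = 0.107333 μs.
R ≥ L / t_tx = 512 bits / 1.07333e-07 s = 4.77 Gbps.

4.77 Gbps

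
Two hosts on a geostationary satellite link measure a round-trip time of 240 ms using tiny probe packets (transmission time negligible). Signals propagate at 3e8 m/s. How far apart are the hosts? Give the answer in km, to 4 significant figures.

One-way propagation = RTT/2 = 120 ms.
d = s × t = 300000000 × 0.12 = 36000 km.

36000 km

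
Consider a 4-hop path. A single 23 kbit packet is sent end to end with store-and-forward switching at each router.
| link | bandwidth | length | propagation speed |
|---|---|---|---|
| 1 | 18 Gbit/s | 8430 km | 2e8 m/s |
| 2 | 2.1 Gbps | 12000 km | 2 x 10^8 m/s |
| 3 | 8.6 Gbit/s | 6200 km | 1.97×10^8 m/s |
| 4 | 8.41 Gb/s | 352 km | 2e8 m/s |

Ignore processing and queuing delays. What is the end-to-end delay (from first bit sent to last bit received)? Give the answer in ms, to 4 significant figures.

135.4 ms

L = 23000 bits.
Transmission delays (L/R per hop): 0.00127778, 0.0109524, 0.00267442, 0.00273484 ms; sum = 0.0176394 ms.
Propagation delays (d/s per hop): 42.15, 60, 31.4721, 1.76 ms; sum = 135.382 ms.
End-to-end = 135.4 ms.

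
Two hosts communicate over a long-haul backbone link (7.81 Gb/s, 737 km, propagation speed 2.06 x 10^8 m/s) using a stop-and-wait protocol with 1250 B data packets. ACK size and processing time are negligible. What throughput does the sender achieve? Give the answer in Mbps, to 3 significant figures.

1.40 Mbps

t_tx = L/R = 10000/7810000000 = 1.28041e-06 s.
t_prop = 737000/206000000 = 0.00357767 s; RTT = 0.00715534 s.
Cycle = t_tx + RTT = 0.00715662 s.
Throughput = L / cycle = 10000 / 0.00715662 = 1.40 Mbps.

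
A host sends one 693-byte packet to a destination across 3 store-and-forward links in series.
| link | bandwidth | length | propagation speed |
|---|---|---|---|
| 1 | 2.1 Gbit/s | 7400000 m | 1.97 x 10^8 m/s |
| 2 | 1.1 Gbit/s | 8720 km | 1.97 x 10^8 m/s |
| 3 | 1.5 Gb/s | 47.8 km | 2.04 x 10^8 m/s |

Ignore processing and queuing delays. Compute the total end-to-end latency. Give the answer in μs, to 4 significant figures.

82070 μs

L = 693 × 8 = 5544 bits.
Transmission delays (L/R per hop): 2.64, 5.04, 3.696 μs; sum = 11.376 μs.
Propagation delays (d/s per hop): 37563.5, 44264, 234.314 μs; sum = 82061.7 μs.
End-to-end = 82070 μs.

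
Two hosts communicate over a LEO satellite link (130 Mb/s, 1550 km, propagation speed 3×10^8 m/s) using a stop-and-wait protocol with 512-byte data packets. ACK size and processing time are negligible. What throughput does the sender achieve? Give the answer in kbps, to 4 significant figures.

395.2 kbps

t_tx = L/R = 4096/130000000 = 3.15077e-05 s.
t_prop = 1550000/300000000 = 0.00516667 s; RTT = 0.0103333 s.
Cycle = t_tx + RTT = 0.0103648 s.
Throughput = L / cycle = 4096 / 0.0103648 = 395.2 kbps.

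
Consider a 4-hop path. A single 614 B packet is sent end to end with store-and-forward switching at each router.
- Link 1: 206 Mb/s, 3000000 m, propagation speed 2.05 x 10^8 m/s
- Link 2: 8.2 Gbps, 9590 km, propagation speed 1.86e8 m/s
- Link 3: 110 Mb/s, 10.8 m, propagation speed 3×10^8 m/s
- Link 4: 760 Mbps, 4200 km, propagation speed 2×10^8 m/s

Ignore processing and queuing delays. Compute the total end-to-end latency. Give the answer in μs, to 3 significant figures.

87300 μs

L = 614 × 8 = 4912 bits.
Transmission delays (L/R per hop): 23.8447, 0.599024, 44.6545, 6.46316 μs; sum = 75.5614 μs.
Propagation delays (d/s per hop): 14634.1, 51559.1, 0.036, 21000 μs; sum = 87193.3 μs.
End-to-end = 87300 μs.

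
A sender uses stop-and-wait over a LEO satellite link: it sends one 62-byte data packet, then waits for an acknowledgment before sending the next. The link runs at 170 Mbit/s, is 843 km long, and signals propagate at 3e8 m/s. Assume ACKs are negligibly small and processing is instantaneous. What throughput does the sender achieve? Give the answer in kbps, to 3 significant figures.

t_tx = L/R = 496/170000000 = 2.91765e-06 s.
t_prop = 843000/300000000 = 0.00281 s; RTT = 0.00562 s.
Cycle = t_tx + RTT = 0.00562292 s.
Throughput = L / cycle = 496 / 0.00562292 = 88.2 kbps.

88.2 kbps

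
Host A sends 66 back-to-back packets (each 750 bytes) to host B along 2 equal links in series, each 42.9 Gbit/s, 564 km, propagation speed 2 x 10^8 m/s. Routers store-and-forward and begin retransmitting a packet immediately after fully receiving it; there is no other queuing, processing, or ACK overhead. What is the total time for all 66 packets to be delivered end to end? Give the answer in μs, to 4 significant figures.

Per-hop transmission t_tx = L/R = 6000/42900000000 = 0.13986 μs.
Per-hop propagation t_prop = 564000/200000000 = 2820 μs.
Pipeline fill: first packet needs 2·t_tx to clear all hops; remaining 65 packets each add one t_tx.
Total = (2+66-1)·t_tx + 2·t_prop = 67·0.13986 + 2·2820 = 5649 μs.

5649 μs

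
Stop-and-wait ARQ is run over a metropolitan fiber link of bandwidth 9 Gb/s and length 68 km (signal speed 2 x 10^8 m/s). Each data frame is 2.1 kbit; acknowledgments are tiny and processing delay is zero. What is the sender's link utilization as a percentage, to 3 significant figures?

0.0343 %

t_tx = L/R = 2100/9000000000 = 2.33333e-07 s.
t_prop = 68000/200000000 = 0.00034 s; RTT = 0.00068 s.
Cycle = t_tx + RTT = 0.000680233 s.
Utilization = t_tx / cycle = 2.33333e-07/0.000680233 = 0.0343 %.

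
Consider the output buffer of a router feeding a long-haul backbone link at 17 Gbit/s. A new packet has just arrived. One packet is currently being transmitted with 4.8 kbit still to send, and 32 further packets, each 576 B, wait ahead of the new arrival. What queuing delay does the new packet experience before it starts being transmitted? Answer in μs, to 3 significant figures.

8.96 μs

Each queued packet: L/R = 4608/17000000000 = 0.271059 μs.
32 queued → 8.67388 μs.
Plus remaining 4800 bits of current packet: 0.282353 μs.
Queuing delay = 8.96 μs.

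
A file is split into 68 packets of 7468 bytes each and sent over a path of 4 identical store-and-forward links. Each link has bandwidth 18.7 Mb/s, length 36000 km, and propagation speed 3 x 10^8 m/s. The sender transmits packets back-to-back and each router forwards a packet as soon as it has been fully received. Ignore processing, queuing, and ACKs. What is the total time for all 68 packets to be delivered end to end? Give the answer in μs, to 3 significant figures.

Per-hop transmission t_tx = L/R = 59744/18700000 = 3194.87 μs.
Per-hop propagation t_prop = 36000000/300000000 = 120000 μs.
Pipeline fill: first packet needs 4·t_tx to clear all hops; remaining 67 packets each add one t_tx.
Total = (4+68-1)·t_tx + 4·t_prop = 71·3194.87 + 4·120000 = 707000 μs.

707000 μs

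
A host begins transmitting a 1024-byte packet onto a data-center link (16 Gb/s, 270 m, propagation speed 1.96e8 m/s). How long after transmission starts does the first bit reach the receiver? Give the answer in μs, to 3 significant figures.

1.38 μs

First bit experiences only propagation delay: d/s = 270/196000000 = 1.38 μs.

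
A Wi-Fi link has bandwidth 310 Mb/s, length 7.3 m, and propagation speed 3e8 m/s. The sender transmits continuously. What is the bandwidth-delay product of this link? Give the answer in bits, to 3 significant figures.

7.54 bits

Propagation delay = 7.3 / 300000000 = 2.43333e-08 s.
BDP = R × t_prop = 310000000 × 2.43333e-08 = 7.54333 bits.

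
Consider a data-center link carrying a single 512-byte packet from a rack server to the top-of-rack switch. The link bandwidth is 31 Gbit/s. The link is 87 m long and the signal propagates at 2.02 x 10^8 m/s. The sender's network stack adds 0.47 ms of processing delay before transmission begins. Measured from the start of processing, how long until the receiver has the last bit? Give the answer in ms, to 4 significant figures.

L = 512 × 8 = 4096 bits.
Transmission delay = L/R = 4096 / 31000000000 = 0.000132129 ms.
Propagation delay = d/s = 87 m / 202000000 m/s = 0.000430693 ms.
Plus processing delay 0.47 ms = 0.47 ms.
Total = 0.4706 ms.

0.4706 ms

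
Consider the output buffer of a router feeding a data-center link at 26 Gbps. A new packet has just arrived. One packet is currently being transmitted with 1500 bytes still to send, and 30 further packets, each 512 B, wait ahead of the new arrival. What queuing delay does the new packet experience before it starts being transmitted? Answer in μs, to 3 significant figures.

5.19 μs

Each queued packet: L/R = 4096/26000000000 = 0.157538 μs.
30 queued → 4.72615 μs.
Plus remaining 12000 bits of current packet: 0.461538 μs.
Queuing delay = 5.19 μs.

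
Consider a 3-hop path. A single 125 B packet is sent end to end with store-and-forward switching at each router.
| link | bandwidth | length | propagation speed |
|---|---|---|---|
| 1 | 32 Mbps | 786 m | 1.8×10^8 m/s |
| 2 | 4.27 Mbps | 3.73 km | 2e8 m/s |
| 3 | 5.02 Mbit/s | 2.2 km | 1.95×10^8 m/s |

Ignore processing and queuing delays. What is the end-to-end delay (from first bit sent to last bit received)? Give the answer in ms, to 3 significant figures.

L = 125 × 8 = 1000 bits.
Transmission delays (L/R per hop): 0.03125, 0.234192, 0.199203 ms; sum = 0.464645 ms.
Propagation delays (d/s per hop): 0.00436667, 0.01865, 0.0112821 ms; sum = 0.0342987 ms.
End-to-end = 0.499 ms.

0.499 ms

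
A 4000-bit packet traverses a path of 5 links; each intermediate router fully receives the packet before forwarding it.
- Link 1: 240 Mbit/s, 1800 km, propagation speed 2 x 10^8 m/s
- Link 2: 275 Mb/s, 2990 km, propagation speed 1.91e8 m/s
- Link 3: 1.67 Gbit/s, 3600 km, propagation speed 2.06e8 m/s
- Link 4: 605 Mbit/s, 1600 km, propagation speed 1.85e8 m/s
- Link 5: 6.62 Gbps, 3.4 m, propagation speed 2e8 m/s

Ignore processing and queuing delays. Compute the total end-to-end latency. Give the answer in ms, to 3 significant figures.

Transmission delays (L/R per hop): 0.0166667, 0.0145455, 0.00239521, 0.00661157, 0.00060423 ms; sum = 0.0408231 ms.
Propagation delays (d/s per hop): 9, 15.6545, 17.4757, 8.64865, 1.7e-05 ms; sum = 50.7788 ms.
End-to-end = 50.8 ms.

50.8 ms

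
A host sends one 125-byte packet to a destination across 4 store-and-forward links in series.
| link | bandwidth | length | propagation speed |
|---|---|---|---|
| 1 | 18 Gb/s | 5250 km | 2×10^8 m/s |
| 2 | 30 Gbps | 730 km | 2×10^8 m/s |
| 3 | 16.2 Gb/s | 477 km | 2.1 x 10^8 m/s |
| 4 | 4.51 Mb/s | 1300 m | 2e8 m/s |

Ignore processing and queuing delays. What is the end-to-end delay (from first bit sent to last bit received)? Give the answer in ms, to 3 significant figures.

L = 125 × 8 = 1000 bits.
Transmission delays (L/R per hop): 5.55556e-05, 3.33333e-05, 6.17284e-05, 0.221729 ms; sum = 0.22188 ms.
Propagation delays (d/s per hop): 26.25, 3.65, 2.27143, 0.0065 ms; sum = 32.1779 ms.
End-to-end = 32.4 ms.

32.4 ms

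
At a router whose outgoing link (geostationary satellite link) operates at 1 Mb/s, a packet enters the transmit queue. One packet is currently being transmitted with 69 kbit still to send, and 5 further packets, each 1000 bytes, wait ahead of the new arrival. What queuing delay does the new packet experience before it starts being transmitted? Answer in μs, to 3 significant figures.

Each queued packet: L/R = 8000/1000000 = 8000 μs.
5 queued → 40000 μs.
Plus remaining 69000 bits of current packet: 69000 μs.
Queuing delay = 109000 μs.

109000 μs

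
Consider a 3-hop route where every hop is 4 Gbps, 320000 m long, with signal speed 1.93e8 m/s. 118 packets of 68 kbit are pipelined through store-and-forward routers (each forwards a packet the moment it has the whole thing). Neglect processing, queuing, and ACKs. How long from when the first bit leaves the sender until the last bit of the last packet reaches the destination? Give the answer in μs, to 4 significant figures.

Per-hop transmission t_tx = L/R = 68000/4000000000 = 17 μs.
Per-hop propagation t_prop = 320000/193000000 = 1658.03 μs.
Pipeline fill: first packet needs 3·t_tx to clear all hops; remaining 117 packets each add one t_tx.
Total = (3+118-1)·t_tx + 3·t_prop = 120·17 + 3·1658.03 = 7014 μs.

7014 μs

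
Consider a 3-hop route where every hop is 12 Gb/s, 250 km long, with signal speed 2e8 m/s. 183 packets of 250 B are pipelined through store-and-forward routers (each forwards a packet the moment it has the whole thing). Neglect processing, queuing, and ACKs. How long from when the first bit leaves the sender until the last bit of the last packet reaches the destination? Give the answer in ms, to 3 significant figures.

3.78 ms

Per-hop transmission t_tx = L/R = 2000/12000000000 = 0.000166667 ms.
Per-hop propagation t_prop = 250000/200000000 = 1.25 ms.
Pipeline fill: first packet needs 3·t_tx to clear all hops; remaining 182 packets each add one t_tx.
Total = (3+183-1)·t_tx + 3·t_prop = 185·0.000166667 + 3·1.25 = 3.78 ms.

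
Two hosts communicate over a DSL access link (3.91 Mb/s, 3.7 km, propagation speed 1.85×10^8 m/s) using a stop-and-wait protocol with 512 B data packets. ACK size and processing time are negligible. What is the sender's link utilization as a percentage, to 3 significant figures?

t_tx = L/R = 4096/3910000 = 0.00104757 s.
t_prop = 3700/185000000 = 2e-05 s; RTT = 4e-05 s.
Cycle = t_tx + RTT = 0.00108757 s.
Utilization = t_tx / cycle = 0.00104757/0.00108757 = 96.3 %.

96.3 %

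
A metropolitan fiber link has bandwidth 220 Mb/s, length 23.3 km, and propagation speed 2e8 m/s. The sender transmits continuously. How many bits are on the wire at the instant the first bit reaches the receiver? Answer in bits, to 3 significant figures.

Propagation delay = 23300 / 200000000 = 0.0001165 s.
BDP = R × t_prop = 220000000 × 0.0001165 = 25630 bits.

25600 bits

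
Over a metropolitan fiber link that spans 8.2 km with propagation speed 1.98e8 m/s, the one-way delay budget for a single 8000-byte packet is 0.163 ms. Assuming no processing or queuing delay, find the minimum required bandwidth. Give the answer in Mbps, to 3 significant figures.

L = 64000 bits.
Propagation delay = 8200 / 198000000 = 0.0414141 ms.
Transmission budget = 0.163 − 0.0414141 = 0.121586 ms.
R ≥ L / t_tx = 64000 bits / 0.000121586 s = 526 Mbps.

526 Mbps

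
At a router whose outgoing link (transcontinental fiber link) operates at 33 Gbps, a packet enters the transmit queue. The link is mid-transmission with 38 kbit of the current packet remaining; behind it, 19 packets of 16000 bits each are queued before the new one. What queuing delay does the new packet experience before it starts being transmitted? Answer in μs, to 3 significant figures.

Each queued packet: L/R = 16000/33000000000 = 0.484848 μs.
19 queued → 9.21212 μs.
Plus remaining 38000 bits of current packet: 1.15152 μs.
Queuing delay = 10.4 μs.

10.4 μs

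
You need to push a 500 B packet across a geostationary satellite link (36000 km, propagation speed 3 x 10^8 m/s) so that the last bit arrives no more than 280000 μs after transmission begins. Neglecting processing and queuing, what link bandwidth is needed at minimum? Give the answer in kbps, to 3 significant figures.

L = 4000 bits.
Propagation delay = 36000000 / 300000000 = 120000 μs.
Transmission budget = 280000 − 120000 = 160000 μs.
R ≥ L / t_tx = 4000 bits / 0.16 s = 25.0 kbps.

25.0 kbps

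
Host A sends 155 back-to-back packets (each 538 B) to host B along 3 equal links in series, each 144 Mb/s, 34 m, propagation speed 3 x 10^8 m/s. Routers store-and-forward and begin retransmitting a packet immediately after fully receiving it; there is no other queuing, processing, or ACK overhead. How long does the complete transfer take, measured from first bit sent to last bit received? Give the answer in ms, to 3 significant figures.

4.69 ms

Per-hop transmission t_tx = L/R = 4304/144000000 = 0.0298889 ms.
Per-hop propagation t_prop = 34/300000000 = 0.000113333 ms.
Pipeline fill: first packet needs 3·t_tx to clear all hops; remaining 154 packets each add one t_tx.
Total = (3+155-1)·t_tx + 3·t_prop = 157·0.0298889 + 3·0.000113333 = 4.69 ms.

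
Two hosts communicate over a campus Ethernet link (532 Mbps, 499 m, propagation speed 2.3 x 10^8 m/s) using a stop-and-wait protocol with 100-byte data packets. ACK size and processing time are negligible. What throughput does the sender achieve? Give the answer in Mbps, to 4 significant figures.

136.9 Mbps

t_tx = L/R = 800/532000000 = 1.50376e-06 s.
t_prop = 499/2.3e+08 = 2.16957e-06 s; RTT = 4.33913e-06 s.
Cycle = t_tx + RTT = 5.84289e-06 s.
Throughput = L / cycle = 800 / 5.84289e-06 = 136.9 Mbps.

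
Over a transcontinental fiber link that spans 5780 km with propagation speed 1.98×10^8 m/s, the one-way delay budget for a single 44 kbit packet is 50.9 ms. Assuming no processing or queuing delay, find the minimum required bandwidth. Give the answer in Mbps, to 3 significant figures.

2.03 Mbps

Propagation delay = 5780000 / 198000000 = 29.1919 ms.
Transmission budget = 50.9 − 29.1919 = 21.7081 ms.
R ≥ L / t_tx = 44000 bits / 0.0217081 s = 2.03 Mbps.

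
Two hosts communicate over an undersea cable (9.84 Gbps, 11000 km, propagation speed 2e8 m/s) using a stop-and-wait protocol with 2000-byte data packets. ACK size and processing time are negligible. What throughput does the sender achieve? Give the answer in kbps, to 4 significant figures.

145.5 kbps

t_tx = L/R = 16000/9840000000 = 1.62602e-06 s.
t_prop = 11000000/200000000 = 0.055 s; RTT = 0.11 s.
Cycle = t_tx + RTT = 0.110002 s.
Throughput = L / cycle = 16000 / 0.110002 = 145.5 kbps.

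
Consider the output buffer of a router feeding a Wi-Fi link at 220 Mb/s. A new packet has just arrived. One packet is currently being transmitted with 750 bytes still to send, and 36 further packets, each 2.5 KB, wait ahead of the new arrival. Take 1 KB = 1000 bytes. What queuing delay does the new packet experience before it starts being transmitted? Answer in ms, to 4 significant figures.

Each queued packet: L/R = 20000/220000000 = 0.0909091 ms.
36 queued → 3.27273 ms.
Plus remaining 6000 bits of current packet: 0.0272727 ms.
Queuing delay = 3.300 ms.

3.300 ms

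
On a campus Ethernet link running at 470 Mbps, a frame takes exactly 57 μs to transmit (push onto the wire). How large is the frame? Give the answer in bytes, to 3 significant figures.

3350 bytes

L = R × t_tx = 470000000 b/s × 5.7e-05 s = 26790 bits.
In bytes: 26790 / 8 = 3350 bytes.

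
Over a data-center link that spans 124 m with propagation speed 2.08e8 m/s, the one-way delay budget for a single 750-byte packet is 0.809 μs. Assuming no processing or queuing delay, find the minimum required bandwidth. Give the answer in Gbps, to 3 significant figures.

28.2 Gbps

L = 6000 bits.
Propagation delay = 124 / 208000000 = 0.596154 μs.
Transmission budget = 0.809 − 0.596154 = 0.212846 μs.
R ≥ L / t_tx = 6000 bits / 2.12846e-07 s = 28.2 Gbps.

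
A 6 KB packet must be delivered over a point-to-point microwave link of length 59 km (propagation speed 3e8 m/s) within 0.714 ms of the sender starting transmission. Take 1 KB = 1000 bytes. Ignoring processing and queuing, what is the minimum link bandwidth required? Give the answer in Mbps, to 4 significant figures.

L = 48000 bits.
Propagation delay = 59000 / 300000000 = 0.196667 ms.
Transmission budget = 0.714 − 0.196667 = 0.517333 ms.
R ≥ L / t_tx = 48000 bits / 0.000517333 s = 92.78 Mbps.

92.78 Mbps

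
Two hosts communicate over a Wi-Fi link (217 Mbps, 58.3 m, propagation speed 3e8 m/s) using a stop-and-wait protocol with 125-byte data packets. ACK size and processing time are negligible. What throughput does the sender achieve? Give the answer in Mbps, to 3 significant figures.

200 Mbps

t_tx = L/R = 1000/217000000 = 4.60829e-06 s.
t_prop = 58.3/300000000 = 1.94333e-07 s; RTT = 3.88667e-07 s.
Cycle = t_tx + RTT = 4.99696e-06 s.
Throughput = L / cycle = 1000 / 4.99696e-06 = 200 Mbps.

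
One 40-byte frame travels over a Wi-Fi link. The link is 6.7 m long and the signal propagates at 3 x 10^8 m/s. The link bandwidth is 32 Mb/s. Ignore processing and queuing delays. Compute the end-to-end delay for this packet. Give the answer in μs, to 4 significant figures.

L = 40 × 8 = 320 bits.
Transmission delay = L/R = 320 / 32000000 = 10 μs.
Propagation delay = d/s = 6.7 m / 300000000 m/s = 0.0223333 μs.
Total = 10.02 μs.

10.02 μs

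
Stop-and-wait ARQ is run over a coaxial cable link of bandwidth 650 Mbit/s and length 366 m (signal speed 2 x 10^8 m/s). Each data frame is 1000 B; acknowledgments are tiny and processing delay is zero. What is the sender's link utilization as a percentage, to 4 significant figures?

t_tx = L/R = 8000/650000000 = 1.23077e-05 s.
t_prop = 366/200000000 = 1.83e-06 s; RTT = 3.66e-06 s.
Cycle = t_tx + RTT = 1.59677e-05 s.
Utilization = t_tx / cycle = 1.23077e-05/1.59677e-05 = 77.08 %.

77.08 %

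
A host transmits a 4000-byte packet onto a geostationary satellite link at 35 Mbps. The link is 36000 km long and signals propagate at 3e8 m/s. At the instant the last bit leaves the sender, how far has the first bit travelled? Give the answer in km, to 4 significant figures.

274.3 km

t_tx = L/R = 32000/35000000 = 0.000914286 s.
Distance = s × t_tx = 300000000 × 0.000914286 = 274.3 km.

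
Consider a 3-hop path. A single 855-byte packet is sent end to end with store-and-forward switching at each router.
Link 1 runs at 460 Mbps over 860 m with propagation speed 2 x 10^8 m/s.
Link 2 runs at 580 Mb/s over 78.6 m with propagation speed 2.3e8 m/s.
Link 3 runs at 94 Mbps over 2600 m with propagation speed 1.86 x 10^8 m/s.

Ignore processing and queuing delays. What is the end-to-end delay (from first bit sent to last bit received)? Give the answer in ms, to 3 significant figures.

L = 855 × 8 = 6840 bits.
Transmission delays (L/R per hop): 0.0148696, 0.0117931, 0.072766 ms; sum = 0.0994286 ms.
Propagation delays (d/s per hop): 0.0043, 0.000341739, 0.0139785 ms; sum = 0.0186202 ms.
End-to-end = 0.118 ms.

0.118 ms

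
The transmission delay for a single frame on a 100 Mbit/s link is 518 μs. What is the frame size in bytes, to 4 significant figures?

6475 bytes

L = R × t_tx = 100000000 b/s × 0.000518 s = 51800 bits.
In bytes: 51800 / 8 = 6475 bytes.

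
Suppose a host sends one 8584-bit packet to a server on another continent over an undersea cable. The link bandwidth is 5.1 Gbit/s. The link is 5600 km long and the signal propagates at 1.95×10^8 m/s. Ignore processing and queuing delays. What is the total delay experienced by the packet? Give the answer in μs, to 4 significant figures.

Transmission delay = L/R = 8584 / 5100000000 = 1.68314 μs.
Propagation delay = d/s = 5600000 m / 195000000 m/s = 28717.9 μs.
Total = 28720 μs.

28720 μs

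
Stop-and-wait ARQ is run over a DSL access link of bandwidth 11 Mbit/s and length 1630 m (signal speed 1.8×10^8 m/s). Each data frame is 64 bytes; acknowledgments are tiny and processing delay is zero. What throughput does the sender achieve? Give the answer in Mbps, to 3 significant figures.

t_tx = L/R = 512/11000000 = 4.65455e-05 s.
t_prop = 1630/180000000 = 9.05556e-06 s; RTT = 1.81111e-05 s.
Cycle = t_tx + RTT = 6.46566e-05 s.
Throughput = L / cycle = 512 / 6.46566e-05 = 7.92 Mbps.

7.92 Mbps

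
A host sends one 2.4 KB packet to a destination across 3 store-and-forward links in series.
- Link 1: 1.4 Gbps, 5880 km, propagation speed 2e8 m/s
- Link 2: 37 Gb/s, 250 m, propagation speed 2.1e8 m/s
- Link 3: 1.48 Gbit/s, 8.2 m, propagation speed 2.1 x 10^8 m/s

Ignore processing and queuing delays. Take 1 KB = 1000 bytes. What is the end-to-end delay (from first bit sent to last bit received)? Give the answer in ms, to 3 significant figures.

L = 19200 bits.
Transmission delays (L/R per hop): 0.0137143, 0.000518919, 0.012973 ms; sum = 0.0272062 ms.
Propagation delays (d/s per hop): 29.4, 0.00119048, 3.90476e-05 ms; sum = 29.4012 ms.
End-to-end = 29.4 ms.

29.4 ms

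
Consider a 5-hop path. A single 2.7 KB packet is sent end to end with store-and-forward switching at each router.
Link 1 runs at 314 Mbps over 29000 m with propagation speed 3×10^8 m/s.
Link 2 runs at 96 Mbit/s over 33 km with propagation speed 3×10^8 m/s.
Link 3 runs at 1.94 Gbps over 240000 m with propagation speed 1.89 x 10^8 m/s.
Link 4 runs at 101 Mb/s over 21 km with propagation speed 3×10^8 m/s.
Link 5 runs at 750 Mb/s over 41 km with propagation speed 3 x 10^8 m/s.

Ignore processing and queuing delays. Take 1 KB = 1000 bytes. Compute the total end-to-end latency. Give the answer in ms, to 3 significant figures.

2.23 ms

L = 21600 bits.
Transmission delays (L/R per hop): 0.0687898, 0.225, 0.011134, 0.213861, 0.0288 ms; sum = 0.547585 ms.
Propagation delays (d/s per hop): 0.0966667, 0.11, 1.26984, 0.07, 0.136667 ms; sum = 1.68317 ms.
End-to-end = 2.23 ms.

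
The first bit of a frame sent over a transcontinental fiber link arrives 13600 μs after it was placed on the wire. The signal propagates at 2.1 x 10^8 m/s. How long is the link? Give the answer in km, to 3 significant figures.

d = s × t_prop = 210000000 × 0.0136 = 2860 km.

2860 km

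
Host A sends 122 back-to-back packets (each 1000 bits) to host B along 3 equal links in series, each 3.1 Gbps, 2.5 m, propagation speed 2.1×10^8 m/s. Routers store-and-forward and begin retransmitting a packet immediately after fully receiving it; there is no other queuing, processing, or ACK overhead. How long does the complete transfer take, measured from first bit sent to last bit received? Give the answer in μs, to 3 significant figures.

40.0 μs

Per-hop transmission t_tx = L/R = 1000/3100000000 = 0.322581 μs.
Per-hop propagation t_prop = 2.5/210000000 = 0.0119048 μs.
Pipeline fill: first packet needs 3·t_tx to clear all hops; remaining 121 packets each add one t_tx.
Total = (3+122-1)·t_tx + 3·t_prop = 124·0.322581 + 3·0.0119048 = 40.0 μs.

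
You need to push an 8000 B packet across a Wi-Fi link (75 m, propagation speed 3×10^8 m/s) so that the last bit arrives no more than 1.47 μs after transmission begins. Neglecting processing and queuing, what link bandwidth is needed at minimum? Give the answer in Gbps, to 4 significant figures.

52.46 Gbps

L = 64000 bits.
Propagation delay = 75 / 300000000 = 0.25 μs.
Transmission budget = 1.47 − 0.25 = 1.22 μs.
R ≥ L / t_tx = 64000 bits / 1.22e-06 s = 52.46 Gbps.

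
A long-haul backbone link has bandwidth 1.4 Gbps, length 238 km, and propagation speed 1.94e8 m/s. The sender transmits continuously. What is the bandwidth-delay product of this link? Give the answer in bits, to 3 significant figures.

Propagation delay = 238000 / 194000000 = 0.0012268 s.
BDP = R × t_prop = 1400000000 × 0.0012268 = 1717530 bits.

1720000 bits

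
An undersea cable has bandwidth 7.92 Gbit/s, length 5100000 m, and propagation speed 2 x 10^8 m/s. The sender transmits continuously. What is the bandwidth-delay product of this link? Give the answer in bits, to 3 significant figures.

202000000 bits

Propagation delay = 5100000 / 200000000 = 0.0255 s.
BDP = R × t_prop = 7920000000 × 0.0255 = 201960000 bits.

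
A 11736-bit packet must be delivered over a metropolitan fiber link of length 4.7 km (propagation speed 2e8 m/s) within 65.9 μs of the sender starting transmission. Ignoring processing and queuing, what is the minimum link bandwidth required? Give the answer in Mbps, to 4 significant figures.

Propagation delay = 4700 / 200000000 = 23.5 μs.
Transmission budget = 65.9 − 23.5 = 42.4 μs.
R ≥ L / t_tx = 11736 bits / 4.24e-05 s = 276.8 Mbps.

276.8 Mbps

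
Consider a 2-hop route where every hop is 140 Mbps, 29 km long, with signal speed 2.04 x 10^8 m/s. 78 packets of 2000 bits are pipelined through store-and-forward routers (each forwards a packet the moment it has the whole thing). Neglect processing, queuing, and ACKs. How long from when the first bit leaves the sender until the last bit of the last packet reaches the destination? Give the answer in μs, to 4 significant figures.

Per-hop transmission t_tx = L/R = 2000/140000000 = 14.2857 μs.
Per-hop propagation t_prop = 29000/204000000 = 142.157 μs.
Pipeline fill: first packet needs 2·t_tx to clear all hops; remaining 77 packets each add one t_tx.
Total = (2+78-1)·t_tx + 2·t_prop = 79·14.2857 + 2·142.157 = 1413 μs.

1413 μs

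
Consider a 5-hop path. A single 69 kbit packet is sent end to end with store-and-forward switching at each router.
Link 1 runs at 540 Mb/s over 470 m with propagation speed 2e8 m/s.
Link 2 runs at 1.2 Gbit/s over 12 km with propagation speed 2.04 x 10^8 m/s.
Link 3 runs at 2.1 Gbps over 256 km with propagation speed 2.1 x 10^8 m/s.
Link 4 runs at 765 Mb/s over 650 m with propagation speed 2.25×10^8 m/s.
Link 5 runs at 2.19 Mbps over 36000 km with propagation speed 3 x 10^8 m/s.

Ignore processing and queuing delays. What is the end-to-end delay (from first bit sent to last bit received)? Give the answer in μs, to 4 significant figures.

153100 μs

L = 69000 bits.
Transmission delays (L/R per hop): 127.778, 57.5, 32.8571, 90.1961, 31506.8 μs; sum = 31815.2 μs.
Propagation delays (d/s per hop): 2.35, 58.8235, 1219.05, 2.88889, 120000 μs; sum = 121283 μs.
End-to-end = 153100 μs.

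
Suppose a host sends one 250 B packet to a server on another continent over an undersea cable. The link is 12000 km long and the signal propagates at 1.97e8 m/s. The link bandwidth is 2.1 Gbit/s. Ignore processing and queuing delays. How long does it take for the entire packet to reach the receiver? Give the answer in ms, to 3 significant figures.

L = 250 × 8 = 2000 bits.
Transmission delay = L/R = 2000 / 2100000000 = 0.000952381 ms.
Propagation delay = d/s = 12000000 m / 197000000 m/s = 60.9137 ms.
Total = 60.9 ms.

60.9 ms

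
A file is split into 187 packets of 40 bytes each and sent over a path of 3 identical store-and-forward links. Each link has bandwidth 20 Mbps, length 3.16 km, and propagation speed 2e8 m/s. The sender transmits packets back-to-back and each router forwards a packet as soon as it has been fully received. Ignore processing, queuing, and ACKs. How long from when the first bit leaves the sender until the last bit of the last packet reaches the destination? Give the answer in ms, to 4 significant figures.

Per-hop transmission t_tx = L/R = 320/20000000 = 0.016 ms.
Per-hop propagation t_prop = 3160/200000000 = 0.0158 ms.
Pipeline fill: first packet needs 3·t_tx to clear all hops; remaining 186 packets each add one t_tx.
Total = (3+187-1)·t_tx + 3·t_prop = 189·0.016 + 3·0.0158 = 3.071 ms.

3.071 ms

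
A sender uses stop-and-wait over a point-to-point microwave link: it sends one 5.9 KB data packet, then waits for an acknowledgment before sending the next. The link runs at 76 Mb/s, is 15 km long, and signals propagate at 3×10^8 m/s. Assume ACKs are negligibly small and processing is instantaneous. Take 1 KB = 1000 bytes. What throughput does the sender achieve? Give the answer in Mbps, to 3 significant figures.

65.5 Mbps

t_tx = L/R = 47200/76000000 = 0.000621053 s.
t_prop = 15000/300000000 = 5e-05 s; RTT = 0.0001 s.
Cycle = t_tx + RTT = 0.000721053 s.
Throughput = L / cycle = 47200 / 0.000721053 = 65.5 Mbps.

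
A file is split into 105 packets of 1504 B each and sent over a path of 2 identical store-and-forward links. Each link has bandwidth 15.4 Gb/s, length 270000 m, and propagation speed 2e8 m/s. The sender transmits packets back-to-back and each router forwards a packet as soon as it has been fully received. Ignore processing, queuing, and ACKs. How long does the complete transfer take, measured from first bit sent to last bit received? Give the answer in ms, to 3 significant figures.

Per-hop transmission t_tx = L/R = 12032/15400000000 = 0.000781299 ms.
Per-hop propagation t_prop = 270000/200000000 = 1.35 ms.
Pipeline fill: first packet needs 2·t_tx to clear all hops; remaining 104 packets each add one t_tx.
Total = (2+105-1)·t_tx + 2·t_prop = 106·0.000781299 + 2·1.35 = 2.78 ms.

2.78 ms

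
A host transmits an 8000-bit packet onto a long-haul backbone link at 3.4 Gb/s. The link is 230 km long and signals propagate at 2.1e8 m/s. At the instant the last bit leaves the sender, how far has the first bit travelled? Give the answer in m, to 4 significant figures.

t_tx = L/R = 8000/3400000000 = 2.35294e-06 s.
Distance = s × t_tx = 210000000 × 2.35294e-06 = 494.1 m.

494.1 m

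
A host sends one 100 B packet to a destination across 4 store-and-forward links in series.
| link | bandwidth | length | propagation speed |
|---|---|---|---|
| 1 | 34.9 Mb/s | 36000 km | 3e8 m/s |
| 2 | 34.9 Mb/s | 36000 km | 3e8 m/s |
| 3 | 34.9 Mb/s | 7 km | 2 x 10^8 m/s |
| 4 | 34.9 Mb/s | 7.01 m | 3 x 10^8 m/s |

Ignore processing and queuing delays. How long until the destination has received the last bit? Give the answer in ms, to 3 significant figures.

L = 100 × 8 = 800 bits.
Transmission delay per hop = L/R = 800/34900000 = 0.0229226 ms; 4 hops → 0.0916905 ms.
Propagation delays (d/s per hop): 120, 120, 0.035, 2.33667e-05 ms; sum = 240.035 ms.
End-to-end = 240 ms.

240 ms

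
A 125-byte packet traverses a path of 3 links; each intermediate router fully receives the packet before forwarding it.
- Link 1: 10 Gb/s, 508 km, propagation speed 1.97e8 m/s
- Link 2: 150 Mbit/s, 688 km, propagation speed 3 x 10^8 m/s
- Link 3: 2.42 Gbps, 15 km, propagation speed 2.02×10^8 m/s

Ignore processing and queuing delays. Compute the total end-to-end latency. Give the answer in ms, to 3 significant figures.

L = 125 × 8 = 1000 bits.
Transmission delays (L/R per hop): 0.0001, 0.00666667, 0.000413223 ms; sum = 0.00717989 ms.
Propagation delays (d/s per hop): 2.57868, 2.29333, 0.0742574 ms; sum = 4.94627 ms.
End-to-end = 4.95 ms.

4.95 ms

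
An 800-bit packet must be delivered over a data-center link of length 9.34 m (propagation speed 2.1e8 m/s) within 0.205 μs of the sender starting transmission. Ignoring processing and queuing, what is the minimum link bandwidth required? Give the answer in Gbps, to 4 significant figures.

4.984 Gbps

Propagation delay = 9.34 / 210000000 = 0.0444762 μs.
Transmission budget = 0.205 − 0.0444762 = 0.160524 μs.
R ≥ L / t_tx = 800 bits / 1.60524e-07 s = 4.984 Gbps.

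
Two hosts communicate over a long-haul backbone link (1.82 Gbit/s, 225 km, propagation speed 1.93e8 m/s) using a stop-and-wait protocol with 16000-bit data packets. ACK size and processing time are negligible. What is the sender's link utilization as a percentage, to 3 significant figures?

t_tx = L/R = 16000/1820000000 = 8.79121e-06 s.
t_prop = 225000/193000000 = 0.0011658 s; RTT = 0.00233161 s.
Cycle = t_tx + RTT = 0.0023404 s.
Utilization = t_tx / cycle = 8.79121e-06/0.0023404 = 0.376 %.

0.376 %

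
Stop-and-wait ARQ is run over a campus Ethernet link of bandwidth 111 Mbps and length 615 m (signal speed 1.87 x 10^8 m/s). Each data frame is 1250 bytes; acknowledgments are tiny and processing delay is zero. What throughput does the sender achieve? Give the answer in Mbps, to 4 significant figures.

t_tx = L/R = 10000/111000000 = 9.00901e-05 s.
t_prop = 615/187000000 = 3.28877e-06 s; RTT = 6.57754e-06 s.
Cycle = t_tx + RTT = 9.66676e-05 s.
Throughput = L / cycle = 10000 / 9.66676e-05 = 103.4 Mbps.

103.4 Mbps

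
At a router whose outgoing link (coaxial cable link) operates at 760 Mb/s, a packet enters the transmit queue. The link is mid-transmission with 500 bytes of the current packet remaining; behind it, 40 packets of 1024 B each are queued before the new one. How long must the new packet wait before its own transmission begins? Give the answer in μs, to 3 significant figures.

436 μs

Each queued packet: L/R = 8192/760000000 = 10.7789 μs.
40 queued → 431.158 μs.
Plus remaining 4000 bits of current packet: 5.26316 μs.
Queuing delay = 436 μs.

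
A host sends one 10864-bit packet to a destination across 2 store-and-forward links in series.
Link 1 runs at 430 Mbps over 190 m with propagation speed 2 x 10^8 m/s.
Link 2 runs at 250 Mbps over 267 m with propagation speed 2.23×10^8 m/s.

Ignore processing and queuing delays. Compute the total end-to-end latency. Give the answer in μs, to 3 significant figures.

70.9 μs

Transmission delays (L/R per hop): 25.2651, 43.456 μs; sum = 68.7211 μs.
Propagation delays (d/s per hop): 0.95, 1.19731 μs; sum = 2.14731 μs.
End-to-end = 70.9 μs.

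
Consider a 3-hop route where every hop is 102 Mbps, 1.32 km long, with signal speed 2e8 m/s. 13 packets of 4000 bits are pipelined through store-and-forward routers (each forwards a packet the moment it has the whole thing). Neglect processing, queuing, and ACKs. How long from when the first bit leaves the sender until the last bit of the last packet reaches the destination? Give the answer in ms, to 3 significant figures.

0.608 ms

Per-hop transmission t_tx = L/R = 4000/102000000 = 0.0392157 ms.
Per-hop propagation t_prop = 1320/200000000 = 0.0066 ms.
Pipeline fill: first packet needs 3·t_tx to clear all hops; remaining 12 packets each add one t_tx.
Total = (3+13-1)·t_tx + 3·t_prop = 15·0.0392157 + 3·0.0066 = 0.608 ms.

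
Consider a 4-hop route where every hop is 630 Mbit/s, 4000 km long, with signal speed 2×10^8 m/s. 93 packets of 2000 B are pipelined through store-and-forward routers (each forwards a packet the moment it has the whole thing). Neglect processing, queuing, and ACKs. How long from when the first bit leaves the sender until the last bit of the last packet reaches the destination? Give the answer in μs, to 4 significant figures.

82440 μs

Per-hop transmission t_tx = L/R = 16000/630000000 = 25.3968 μs.
Per-hop propagation t_prop = 4000000/200000000 = 20000 μs.
Pipeline fill: first packet needs 4·t_tx to clear all hops; remaining 92 packets each add one t_tx.
Total = (4+93-1)·t_tx + 4·t_prop = 96·25.3968 + 4·20000 = 82440 μs.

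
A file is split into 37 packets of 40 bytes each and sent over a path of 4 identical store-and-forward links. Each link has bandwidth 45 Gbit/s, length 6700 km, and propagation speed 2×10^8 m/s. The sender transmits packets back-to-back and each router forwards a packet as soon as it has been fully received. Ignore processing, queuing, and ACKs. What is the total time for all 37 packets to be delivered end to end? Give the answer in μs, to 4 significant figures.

Per-hop transmission t_tx = L/R = 320/45000000000 = 0.00711111 μs.
Per-hop propagation t_prop = 6700000/200000000 = 33500 μs.
Pipeline fill: first packet needs 4·t_tx to clear all hops; remaining 36 packets each add one t_tx.
Total = (4+37-1)·t_tx + 4·t_prop = 40·0.00711111 + 4·33500 = 134000 μs.

134000 μs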